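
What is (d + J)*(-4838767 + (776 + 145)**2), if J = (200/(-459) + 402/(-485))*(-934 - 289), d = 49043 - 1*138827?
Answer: 78385777099047796/222615 ≈ 3.5211e+11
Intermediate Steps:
d = -89784 (d = 49043 - 138827 = -89784)
J = 344296514/222615 (J = (200*(-1/459) + 402*(-1/485))*(-1223) = (-200/459 - 402/485)*(-1223) = -281518/222615*(-1223) = 344296514/222615 ≈ 1546.6)
(d + J)*(-4838767 + (776 + 145)**2) = (-89784 + 344296514/222615)*(-4838767 + (776 + 145)**2) = -19642968646*(-4838767 + 921**2)/222615 = -19642968646*(-4838767 + 848241)/222615 = -19642968646/222615*(-3990526) = 78385777099047796/222615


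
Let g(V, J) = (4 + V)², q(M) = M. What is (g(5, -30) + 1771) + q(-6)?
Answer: 1846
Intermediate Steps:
(g(5, -30) + 1771) + q(-6) = ((4 + 5)² + 1771) - 6 = (9² + 1771) - 6 = (81 + 1771) - 6 = 1852 - 6 = 1846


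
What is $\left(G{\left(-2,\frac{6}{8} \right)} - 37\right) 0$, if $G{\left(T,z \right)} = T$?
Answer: $0$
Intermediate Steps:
$\left(G{\left(-2,\frac{6}{8} \right)} - 37\right) 0 = \left(-2 - 37\right) 0 = \left(-39\right) 0 = 0$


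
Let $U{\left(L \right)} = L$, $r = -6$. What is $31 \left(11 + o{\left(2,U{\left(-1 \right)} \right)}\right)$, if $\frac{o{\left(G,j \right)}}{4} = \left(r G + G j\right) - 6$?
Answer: $-2139$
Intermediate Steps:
$o{\left(G,j \right)} = -24 - 24 G + 4 G j$ ($o{\left(G,j \right)} = 4 \left(\left(- 6 G + G j\right) - 6\right) = 4 \left(-6 - 6 G + G j\right) = -24 - 24 G + 4 G j$)
$31 \left(11 + o{\left(2,U{\left(-1 \right)} \right)}\right) = 31 \left(11 - \left(72 + 8\right)\right) = 31 \left(11 - 80\right) = 31 \left(-69\right) = -2139$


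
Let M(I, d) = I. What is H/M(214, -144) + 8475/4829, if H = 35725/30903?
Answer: 56219741975/31935345618 ≈ 1.7604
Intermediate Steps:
H = 35725/30903 (H = 35725*(1/30903) = 35725/30903 ≈ 1.1560)
H/M(214, -144) + 8475/4829 = (35725/30903)/214 + 8475/4829 = (35725/30903)*(1/214) + 8475*(1/4829) = 35725/6613242 + 8475/4829 = 56219741975/31935345618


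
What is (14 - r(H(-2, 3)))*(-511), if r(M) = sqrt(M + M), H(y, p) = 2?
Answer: -6132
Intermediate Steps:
r(M) = sqrt(2)*sqrt(M) (r(M) = sqrt(2*M) = sqrt(2)*sqrt(M))
(14 - r(H(-2, 3)))*(-511) = (14 - sqrt(2)*sqrt(2))*(-511) = (14 - 1*2)*(-511) = (14 - 2)*(-511) = 12*(-511) = -6132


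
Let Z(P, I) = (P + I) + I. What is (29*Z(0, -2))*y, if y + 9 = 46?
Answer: -4292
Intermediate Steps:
y = 37 (y = -9 + 46 = 37)
Z(P, I) = P + 2*I (Z(P, I) = (I + P) + I = P + 2*I)
(29*Z(0, -2))*y = (29*(0 + 2*(-2)))*37 = (29*(0 - 4))*37 = (29*(-4))*37 = -116*37 = -4292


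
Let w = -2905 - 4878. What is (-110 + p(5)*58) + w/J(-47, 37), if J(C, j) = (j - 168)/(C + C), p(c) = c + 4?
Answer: -677630/131 ≈ -5172.8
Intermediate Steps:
p(c) = 4 + c
J(C, j) = (-168 + j)/(2*C) (J(C, j) = (-168 + j)/((2*C)) = (-168 + j)*(1/(2*C)) = (-168 + j)/(2*C))
w = -7783
(-110 + p(5)*58) + w/J(-47, 37) = (-110 + (4 + 5)*58) - 7783*(-94/(-168 + 37)) = (-110 + 9*58) - 7783/((1/2)*(-1/47)*(-131)) = (-110 + 522) - 7783/131/94 = 412 - 7783*94/131 = 412 - 731602/131 = -677630/131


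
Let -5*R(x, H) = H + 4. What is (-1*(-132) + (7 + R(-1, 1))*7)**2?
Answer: 30276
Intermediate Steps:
R(x, H) = -4/5 - H/5 (R(x, H) = -(H + 4)/5 = -(4 + H)/5 = -4/5 - H/5)
(-1*(-132) + (7 + R(-1, 1))*7)**2 = (-1*(-132) + (7 + (-4/5 - 1/5*1))*7)**2 = (132 + (7 + (-4/5 - 1/5))*7)**2 = (132 + (7 - 1)*7)**2 = (132 + 6*7)**2 = (132 + 42)**2 = 174**2 = 30276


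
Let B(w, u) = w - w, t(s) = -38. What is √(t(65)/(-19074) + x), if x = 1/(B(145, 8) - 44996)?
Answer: √313822025979/12621378 ≈ 0.044385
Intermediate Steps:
B(w, u) = 0
x = -1/44996 (x = 1/(0 - 44996) = 1/(-44996) = -1/44996 ≈ -2.2224e-5)
√(t(65)/(-19074) + x) = √(-38/(-19074) - 1/44996) = √(-38*(-1/19074) - 1/44996) = √(19/9537 - 1/44996) = √(845387/429126852) = √313822025979/12621378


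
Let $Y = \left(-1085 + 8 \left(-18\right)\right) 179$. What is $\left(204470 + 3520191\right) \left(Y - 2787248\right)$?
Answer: $-11200945820979$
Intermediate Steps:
$Y = -219991$ ($Y = \left(-1085 - 144\right) 179 = \left(-1229\right) 179 = -219991$)
$\left(204470 + 3520191\right) \left(Y - 2787248\right) = \left(204470 + 3520191\right) \left(-219991 - 2787248\right) = 3724661 \left(-3007239\right) = -11200945820979$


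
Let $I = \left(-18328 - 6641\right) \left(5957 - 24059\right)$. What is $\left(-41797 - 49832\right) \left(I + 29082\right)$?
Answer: $-41417949991680$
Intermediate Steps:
$I = 451988838$ ($I = \left(-24969\right) \left(-18102\right) = 451988838$)
$\left(-41797 - 49832\right) \left(I + 29082\right) = \left(-41797 - 49832\right) \left(451988838 + 29082\right) = \left(-91629\right) 452017920 = -41417949991680$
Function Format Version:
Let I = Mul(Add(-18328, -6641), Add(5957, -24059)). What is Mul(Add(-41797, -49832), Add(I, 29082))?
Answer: -41417949991680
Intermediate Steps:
I = 451988838 (I = Mul(-24969, -18102) = 451988838)
Mul(Add(-41797, -49832), Add(I, 29082)) = Mul(Add(-41797, -49832), Add(451988838, 29082)) = Mul(-91629, 452017920) = -41417949991680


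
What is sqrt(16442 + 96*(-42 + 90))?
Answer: 5*sqrt(842) ≈ 145.09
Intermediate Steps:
sqrt(16442 + 96*(-42 + 90)) = sqrt(16442 + 96*48) = sqrt(16442 + 4608) = sqrt(21050) = 5*sqrt(842)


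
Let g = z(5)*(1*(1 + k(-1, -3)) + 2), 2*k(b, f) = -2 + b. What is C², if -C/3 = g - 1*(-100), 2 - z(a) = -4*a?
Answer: 159201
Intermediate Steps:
k(b, f) = -1 + b/2 (k(b, f) = (-2 + b)/2 = -1 + b/2)
z(a) = 2 + 4*a (z(a) = 2 - (-4)*a = 2 + 4*a)
g = 33 (g = (2 + 4*5)*(1*(1 + (-1 + (½)*(-1))) + 2) = (2 + 20)*(1*(1 + (-1 - ½)) + 2) = 22*(1*(1 - 3/2) + 2) = 22*(1*(-½) + 2) = 22*(-½ + 2) = 22*(3/2) = 33)
C = -399 (C = -3*(33 - 1*(-100)) = -3*(33 + 100) = -3*133 = -399)
C² = (-399)² = 159201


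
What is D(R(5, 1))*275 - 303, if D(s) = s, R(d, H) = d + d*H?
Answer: 2447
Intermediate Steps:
R(d, H) = d + H*d
D(R(5, 1))*275 - 303 = (5*(1 + 1))*275 - 303 = (5*2)*275 - 303 = 10*275 - 303 = 2750 - 303 = 2447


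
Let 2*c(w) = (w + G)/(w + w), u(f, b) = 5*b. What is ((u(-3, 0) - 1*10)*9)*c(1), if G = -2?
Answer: 45/2 ≈ 22.500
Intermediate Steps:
c(w) = (-2 + w)/(4*w) (c(w) = ((w - 2)/(w + w))/2 = ((-2 + w)/((2*w)))/2 = ((-2 + w)*(1/(2*w)))/2 = ((-2 + w)/(2*w))/2 = (-2 + w)/(4*w))
((u(-3, 0) - 1*10)*9)*c(1) = ((5*0 - 1*10)*9)*((¼)*(-2 + 1)/1) = ((0 - 10)*9)*((¼)*1*(-1)) = -10*9*(-¼) = -90*(-¼) = 45/2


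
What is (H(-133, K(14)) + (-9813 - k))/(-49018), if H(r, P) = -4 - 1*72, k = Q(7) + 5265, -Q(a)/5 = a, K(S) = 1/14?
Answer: 15119/49018 ≈ 0.30844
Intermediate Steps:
K(S) = 1/14
Q(a) = -5*a
k = 5230 (k = -5*7 + 5265 = -35 + 5265 = 5230)
H(r, P) = -76 (H(r, P) = -4 - 72 = -76)
(H(-133, K(14)) + (-9813 - k))/(-49018) = (-76 + (-9813 - 1*5230))/(-49018) = (-76 + (-9813 - 5230))*(-1/49018) = (-76 - 15043)*(-1/49018) = -15119*(-1/49018) = 15119/49018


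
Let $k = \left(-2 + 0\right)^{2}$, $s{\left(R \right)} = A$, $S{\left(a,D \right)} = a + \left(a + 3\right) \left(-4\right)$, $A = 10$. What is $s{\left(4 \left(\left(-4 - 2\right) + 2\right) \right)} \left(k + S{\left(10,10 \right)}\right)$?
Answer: $-380$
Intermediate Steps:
$S{\left(a,D \right)} = -12 - 3 a$ ($S{\left(a,D \right)} = a + \left(3 + a\right) \left(-4\right) = a - \left(12 + 4 a\right) = -12 - 3 a$)
$s{\left(R \right)} = 10$
$k = 4$ ($k = \left(-2\right)^{2} = 4$)
$s{\left(4 \left(\left(-4 - 2\right) + 2\right) \right)} \left(k + S{\left(10,10 \right)}\right) = 10 \left(4 - 42\right) = 10 \left(-38\right) = -380$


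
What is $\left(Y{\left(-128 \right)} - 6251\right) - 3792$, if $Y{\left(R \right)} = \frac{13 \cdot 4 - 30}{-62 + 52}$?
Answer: $- \frac{50226}{5} \approx -10045.0$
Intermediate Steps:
$Y{\left(R \right)} = - \frac{11}{5}$ ($Y{\left(R \right)} = \frac{52 - 30}{-10} = 22 \left(- \frac{1}{10}\right) = - \frac{11}{5}$)
$\left(Y{\left(-128 \right)} - 6251\right) - 3792 = \left(- \frac{11}{5} - 6251\right) - 3792 = - \frac{31266}{5} - 3792 = - \frac{50226}{5}$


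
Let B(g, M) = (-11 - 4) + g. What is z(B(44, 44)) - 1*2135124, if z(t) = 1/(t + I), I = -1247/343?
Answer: -18575578457/8700 ≈ -2.1351e+6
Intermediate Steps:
B(g, M) = -15 + g
I = -1247/343 (I = -1247*1/343 = -1247/343 ≈ -3.6356)
z(t) = 1/(-1247/343 + t) (z(t) = 1/(t - 1247/343) = 1/(-1247/343 + t))
z(B(44, 44)) - 1*2135124 = 343/(-1247 + 343*(-15 + 44)) - 1*2135124 = 343/(-1247 + 343*29) - 2135124 = 343/(-1247 + 9947) - 2135124 = 343/8700 - 2135124 = -18575578457/8700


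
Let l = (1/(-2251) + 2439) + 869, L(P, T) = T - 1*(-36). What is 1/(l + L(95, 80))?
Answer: 2251/7707423 ≈ 0.00029206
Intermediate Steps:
L(P, T) = 36 + T (L(P, T) = T + 36 = 36 + T)
l = 7446307/2251 (l = (-1/2251 + 2439) + 869 = 5490188/2251 + 869 = 7446307/2251 ≈ 3308.0)
1/(l + L(95, 80)) = 1/(7446307/2251 + (36 + 80)) = 1/(7446307/2251 + 116) = 1/(7707423/2251) = 2251/7707423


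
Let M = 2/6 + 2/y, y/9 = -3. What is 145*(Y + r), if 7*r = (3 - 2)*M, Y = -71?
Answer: -277820/27 ≈ -10290.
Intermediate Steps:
y = -27 (y = 9*(-3) = -27)
M = 7/27 (M = 2/6 + 2/(-27) = 2*(1/6) + 2*(-1/27) = 1/3 - 2/27 = 7/27 ≈ 0.25926)
r = 1/27 (r = ((3 - 2)*(7/27))/7 = (1*(7/27))/7 = (1/7)*(7/27) = 1/27 ≈ 0.037037)
145*(Y + r) = 145*(-71 + 1/27) = 145*(-1916/27) = -277820/27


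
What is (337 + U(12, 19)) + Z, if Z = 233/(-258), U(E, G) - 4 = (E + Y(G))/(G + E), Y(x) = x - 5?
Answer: 2726803/7998 ≈ 340.94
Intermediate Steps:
Y(x) = -5 + x
U(E, G) = 4 + (-5 + E + G)/(E + G) (U(E, G) = 4 + (E + (-5 + G))/(G + E) = 4 + (-5 + E + G)/(E + G))
Z = -233/258 (Z = 233*(-1/258) = -233/258 ≈ -0.90310)
(337 + U(12, 19)) + Z = (337 + 5*(-1 + 12 + 19)/(12 + 19)) - 233/258 = (337 + 5*30/31) - 233/258 = (337 + 5*(1/31)*30) - 233/258 = (337 + 150/31) - 233/258 = 10597/31 - 233/258 = 2726803/7998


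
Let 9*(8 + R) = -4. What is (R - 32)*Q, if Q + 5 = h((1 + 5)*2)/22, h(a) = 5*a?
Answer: 9100/99 ≈ 91.919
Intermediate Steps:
R = -76/9 (R = -8 + (⅑)*(-4) = -8 - 4/9 = -76/9 ≈ -8.4444)
Q = -25/11 (Q = -5 + (5*((1 + 5)*2))/22 = -5 + (5*(6*2))*(1/22) = -5 + (5*12)*(1/22) = -5 + 60*(1/22) = -5 + 30/11 = -25/11 ≈ -2.2727)
(R - 32)*Q = (-76/9 - 32)*(-25/11) = -364/9*(-25/11) = 9100/99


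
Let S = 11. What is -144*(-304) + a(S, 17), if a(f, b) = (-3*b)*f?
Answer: 43215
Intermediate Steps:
a(f, b) = -3*b*f
-144*(-304) + a(S, 17) = -144*(-304) - 3*17*11 = 43776 - 561 = 43215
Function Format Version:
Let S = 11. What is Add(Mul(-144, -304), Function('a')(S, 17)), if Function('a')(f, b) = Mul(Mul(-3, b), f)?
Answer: 43215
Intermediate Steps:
Function('a')(f, b) = Mul(-3, b, f)
Add(Mul(-144, -304), Function('a')(S, 17)) = Add(Mul(-144, -304), Mul(-3, 17, 11)) = Add(43776, -561) = 43215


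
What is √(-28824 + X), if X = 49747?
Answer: 7*√427 ≈ 144.65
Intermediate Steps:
√(-28824 + X) = √(-28824 + 49747) = √20923 = 7*√427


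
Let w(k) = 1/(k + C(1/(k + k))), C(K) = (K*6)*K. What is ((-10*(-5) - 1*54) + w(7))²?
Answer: 7064964/474721 ≈ 14.882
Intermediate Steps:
C(K) = 6*K² (C(K) = (6*K)*K = 6*K²)
w(k) = 1/(k + 3/(2*k²)) (w(k) = 1/(k + 6*(1/(k + k))²) = 1/(k + 6*(1/(2*k))²) = 1/(k + 6*(1/(4*k²))) = 1/(k + 3/(2*k²)))
((-10*(-5) - 1*54) + w(7))² = ((-10*(-5) - 1*54) + 2*7²/(3 + 2*7³))² = ((50 - 54) + 2*49/(3 + 2*343))² = (-4 + 2*49/(3 + 686))² = (-4 + 2*49/689)² = (-4 + 2*49*(1/689))² = (-4 + 98/689)² = (-2658/689)² = 7064964/474721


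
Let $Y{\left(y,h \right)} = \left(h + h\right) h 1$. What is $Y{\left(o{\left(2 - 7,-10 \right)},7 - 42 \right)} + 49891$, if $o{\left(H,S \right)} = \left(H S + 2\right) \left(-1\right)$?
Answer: $52341$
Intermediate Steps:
$o{\left(H,S \right)} = -2 - H S$ ($o{\left(H,S \right)} = \left(2 + H S\right) \left(-1\right) = -2 - H S$)
$Y{\left(y,h \right)} = 2 h^{2}$ ($Y{\left(y,h \right)} = 2 h h 1 = 2 h^{2} \cdot 1 = 2 h^{2}$)
$Y{\left(o{\left(2 - 7,-10 \right)},7 - 42 \right)} + 49891 = 2 \left(7 - 42\right)^{2} + 49891 = 2 \left(-35\right)^{2} + 49891 = 2 \cdot 1225 + 49891 = 2450 + 49891 = 52341$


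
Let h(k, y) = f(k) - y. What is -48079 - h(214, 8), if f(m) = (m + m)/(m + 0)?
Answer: -48073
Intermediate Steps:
f(m) = 2 (f(m) = (2*m)/m = 2)
h(k, y) = 2 - y
-48079 - h(214, 8) = -48079 - (2 - 1*8) = -48079 - (2 - 8) = -48079 - 1*(-6) = -48079 + 6 = -48073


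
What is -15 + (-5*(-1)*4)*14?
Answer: 265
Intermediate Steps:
-15 + (-5*(-1)*4)*14 = -15 + (5*4)*14 = -15 + 20*14 = -15 + 280 = 265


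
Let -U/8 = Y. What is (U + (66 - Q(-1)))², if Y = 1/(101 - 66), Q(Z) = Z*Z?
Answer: 5139289/1225 ≈ 4195.3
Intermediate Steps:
Q(Z) = Z²
Y = 1/35 ≈ 0.028571
U = -8/35 (U = -8*1/35 = -8/35 ≈ -0.22857)
(U + (66 - Q(-1)))² = (-8/35 + (66 - 1*(-1)²))² = (-8/35 + (66 - 1*1))² = (-8/35 + (66 - 1))² = (-8/35 + 65)² = (2267/35)² = 5139289/1225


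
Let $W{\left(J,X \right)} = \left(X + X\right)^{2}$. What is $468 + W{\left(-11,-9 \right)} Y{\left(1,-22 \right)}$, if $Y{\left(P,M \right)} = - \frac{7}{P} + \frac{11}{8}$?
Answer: $- \frac{2709}{2} \approx -1354.5$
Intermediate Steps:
$Y{\left(P,M \right)} = \frac{11}{8} - \frac{7}{P}$ ($Y{\left(P,M \right)} = - \frac{7}{P} + 11 \cdot \frac{1}{8} = - \frac{7}{P} + \frac{11}{8} = \frac{11}{8} - \frac{7}{P}$)
$W{\left(J,X \right)} = 4 X^{2}$ ($W{\left(J,X \right)} = \left(2 X\right)^{2} = 4 X^{2}$)
$468 + W{\left(-11,-9 \right)} Y{\left(1,-22 \right)} = 468 + 4 \left(-9\right)^{2} \left(\frac{11}{8} - \frac{7}{1}\right) = 468 + 4 \cdot 81 \left(\frac{11}{8} - 7\right) = 468 + 324 \left(\frac{11}{8} - 7\right) = 468 + 324 \left(- \frac{45}{8}\right) = 468 - \frac{3645}{2} = - \frac{2709}{2}$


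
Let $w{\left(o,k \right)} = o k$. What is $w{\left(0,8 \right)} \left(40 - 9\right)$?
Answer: $0$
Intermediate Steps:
$w{\left(o,k \right)} = k o$
$w{\left(0,8 \right)} \left(40 - 9\right) = 8 \cdot 0 \left(40 - 9\right) = 0 \cdot 31 = 0$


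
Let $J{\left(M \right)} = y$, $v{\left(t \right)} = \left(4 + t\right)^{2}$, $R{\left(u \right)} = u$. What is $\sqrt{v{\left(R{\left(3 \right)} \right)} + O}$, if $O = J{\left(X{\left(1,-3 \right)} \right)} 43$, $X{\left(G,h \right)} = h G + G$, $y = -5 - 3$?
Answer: $i \sqrt{295} \approx 17.176 i$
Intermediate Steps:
$y = -8$
$X{\left(G,h \right)} = G + G h$ ($X{\left(G,h \right)} = G h + G = G + G h$)
$J{\left(M \right)} = -8$
$O = -344$ ($O = \left(-8\right) 43 = -344$)
$\sqrt{v{\left(R{\left(3 \right)} \right)} + O} = \sqrt{\left(4 + 3\right)^{2} - 344} = \sqrt{7^{2} - 344} = \sqrt{49 - 344} = \sqrt{-295} = i \sqrt{295}$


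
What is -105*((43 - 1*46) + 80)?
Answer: -8085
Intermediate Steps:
-105*((43 - 1*46) + 80) = -105*((43 - 46) + 80) = -105*(-3 + 80) = -105*77 = -8085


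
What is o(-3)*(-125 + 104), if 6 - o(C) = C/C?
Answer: -105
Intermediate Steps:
o(C) = 5 (o(C) = 6 - C/C = 6 - 1*1 = 6 - 1 = 5)
o(-3)*(-125 + 104) = 5*(-125 + 104) = 5*(-21) = -105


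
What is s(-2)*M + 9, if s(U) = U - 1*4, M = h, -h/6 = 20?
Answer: 729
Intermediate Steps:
h = -120 (h = -6*20 = -120)
M = -120
s(U) = -4 + U (s(U) = U - 4 = -4 + U)
s(-2)*M + 9 = (-4 - 2)*(-120) + 9 = -6*(-120) + 9 = 720 + 9 = 729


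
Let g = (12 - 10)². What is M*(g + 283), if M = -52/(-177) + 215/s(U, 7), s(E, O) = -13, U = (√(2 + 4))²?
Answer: -10727773/2301 ≈ -4662.2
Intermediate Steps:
U = 6 (U = (√6)² = 6)
g = 4 (g = 2² = 4)
M = -37379/2301 (M = -52/(-177) + 215/(-13) = -52*(-1/177) + 215*(-1/13) = 52/177 - 215/13 = -37379/2301 ≈ -16.245)
M*(g + 283) = -37379*(4 + 283)/2301 = -37379/2301*287 = -10727773/2301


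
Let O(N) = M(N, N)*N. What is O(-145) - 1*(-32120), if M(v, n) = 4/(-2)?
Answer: 32410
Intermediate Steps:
M(v, n) = -2 (M(v, n) = 4*(-½) = -2)
O(N) = -2*N
O(-145) - 1*(-32120) = -2*(-145) - 1*(-32120) = 290 + 32120 = 32410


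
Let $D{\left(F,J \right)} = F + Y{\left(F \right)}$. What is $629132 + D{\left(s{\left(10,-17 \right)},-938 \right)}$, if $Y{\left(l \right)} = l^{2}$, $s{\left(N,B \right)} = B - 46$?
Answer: $633038$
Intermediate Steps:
$s{\left(N,B \right)} = -46 + B$
$D{\left(F,J \right)} = F + F^{2}$
$629132 + D{\left(s{\left(10,-17 \right)},-938 \right)} = 629132 + \left(-46 - 17\right) \left(1 - 63\right) = 629132 - 63 \left(1 - 63\right) = 629132 - -3906 = 629132 + 3906 = 633038$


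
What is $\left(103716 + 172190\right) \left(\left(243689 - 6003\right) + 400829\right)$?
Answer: $176170119590$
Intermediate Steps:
$\left(103716 + 172190\right) \left(\left(243689 - 6003\right) + 400829\right) = 275906 \left(\left(243689 - 6003\right) + 400829\right) = 275906 \left(237686 + 400829\right) = 275906 \cdot 638515 = 176170119590$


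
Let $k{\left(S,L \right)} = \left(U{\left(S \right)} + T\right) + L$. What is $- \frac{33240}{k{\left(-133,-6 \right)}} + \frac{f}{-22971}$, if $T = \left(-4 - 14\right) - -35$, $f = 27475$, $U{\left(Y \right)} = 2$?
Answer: $- \frac{58762555}{22971} \approx -2558.1$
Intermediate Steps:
$T = 17$ ($T = \left(-4 - 14\right) + 35 = -18 + 35 = 17$)
$k{\left(S,L \right)} = 19 + L$ ($k{\left(S,L \right)} = \left(2 + 17\right) + L = 19 + L$)
$- \frac{33240}{k{\left(-133,-6 \right)}} + \frac{f}{-22971} = - \frac{33240}{19 - 6} + \frac{27475}{-22971} = - \frac{33240}{13} + 27475 \left(- \frac{1}{22971}\right) = \left(-33240\right) \frac{1}{13} - \frac{27475}{22971} = - \frac{33240}{13} - \frac{27475}{22971} = - \frac{58762555}{22971}$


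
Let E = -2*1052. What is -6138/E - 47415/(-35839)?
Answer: 159870471/37702628 ≈ 4.2403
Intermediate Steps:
E = -2104
-6138/E - 47415/(-35839) = -6138/(-2104) - 47415/(-35839) = -6138*(-1/2104) - 47415*(-1/35839) = 3069/1052 + 47415/35839 = 159870471/37702628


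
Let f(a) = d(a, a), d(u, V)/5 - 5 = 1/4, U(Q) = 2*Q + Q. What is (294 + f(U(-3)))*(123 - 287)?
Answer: -52521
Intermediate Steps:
U(Q) = 3*Q
d(u, V) = 105/4 (d(u, V) = 25 + 5/4 = 105/4)
f(a) = 105/4
(294 + f(U(-3)))*(123 - 287) = (294 + 105/4)*(123 - 287) = (1281/4)*(-164) = -52521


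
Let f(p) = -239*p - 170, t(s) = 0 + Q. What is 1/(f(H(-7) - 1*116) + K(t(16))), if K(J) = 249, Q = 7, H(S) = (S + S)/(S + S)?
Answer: 1/27564 ≈ 3.6279e-5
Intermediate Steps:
H(S) = 1 (H(S) = (2*S)/((2*S)) = (2*S)*(1/(2*S)) = 1)
t(s) = 7 (t(s) = 0 + 7 = 7)
f(p) = -170 - 239*p
1/(f(H(-7) - 1*116) + K(t(16))) = 1/((-170 - 239*(1 - 1*116)) + 249) = 1/((-170 - 239*(1 - 116)) + 249) = 1/((-170 - 239*(-115)) + 249) = 1/((-170 + 27485) + 249) = 1/(27315 + 249) = 1/27564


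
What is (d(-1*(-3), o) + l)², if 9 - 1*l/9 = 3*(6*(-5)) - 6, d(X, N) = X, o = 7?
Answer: 898704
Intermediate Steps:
l = 945 (l = 81 - 9*(3*(6*(-5)) - 6) = 81 - 9*(3*(-30) - 6) = 81 - 9*(-90 - 6) = 81 - 9*(-96) = 81 + 864 = 945)
(d(-1*(-3), o) + l)² = (-1*(-3) + 945)² = (3 + 945)² = 948² = 898704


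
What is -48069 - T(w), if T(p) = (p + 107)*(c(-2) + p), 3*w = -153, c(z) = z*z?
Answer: -45437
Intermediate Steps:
c(z) = z²
w = -51 (w = (⅓)*(-153) = -51)
T(p) = (4 + p)*(107 + p) (T(p) = (p + 107)*((-2)² + p) = (107 + p)*(4 + p) = (4 + p)*(107 + p))
-48069 - T(w) = -48069 - (428 + (-51)² + 111*(-51)) = -48069 - (428 + 2601 - 5661) = -48069 - 1*(-2632) = -48069 + 2632 = -45437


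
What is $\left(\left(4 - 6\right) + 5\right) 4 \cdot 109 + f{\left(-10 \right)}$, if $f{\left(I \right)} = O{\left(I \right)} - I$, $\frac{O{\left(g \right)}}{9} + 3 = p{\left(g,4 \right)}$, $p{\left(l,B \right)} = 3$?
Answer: $1318$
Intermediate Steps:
$O{\left(g \right)} = 0$ ($O{\left(g \right)} = -27 + 9 \cdot 3 = -27 + 27 = 0$)
$f{\left(I \right)} = - I$ ($f{\left(I \right)} = 0 - I = - I$)
$\left(\left(4 - 6\right) + 5\right) 4 \cdot 109 + f{\left(-10 \right)} = \left(\left(4 - 6\right) + 5\right) 4 \cdot 109 - -10 = \left(\left(4 - 6\right) + 5\right) 4 \cdot 109 + 10 = \left(-2 + 5\right) 4 \cdot 109 + 10 = 3 \cdot 4 \cdot 109 + 10 = 12 \cdot 109 + 10 = 1308 + 10 = 1318$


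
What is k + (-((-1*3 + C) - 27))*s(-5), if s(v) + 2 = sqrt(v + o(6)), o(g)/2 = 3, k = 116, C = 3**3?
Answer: 113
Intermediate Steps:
C = 27
o(g) = 6 (o(g) = 2*3 = 6)
s(v) = -2 + sqrt(6 + v) (s(v) = -2 + sqrt(v + 6) = -2 + sqrt(6 + v))
k + (-((-1*3 + C) - 27))*s(-5) = 116 + (-((-1*3 + 27) - 27))*(-2 + sqrt(6 - 5)) = 116 + (-((-3 + 27) - 27))*(-2 + sqrt(1)) = 116 + (-(24 - 27))*(-2 + 1) = 116 - 1*(-3)*(-1) = 116 + 3*(-1) = 116 - 3 = 113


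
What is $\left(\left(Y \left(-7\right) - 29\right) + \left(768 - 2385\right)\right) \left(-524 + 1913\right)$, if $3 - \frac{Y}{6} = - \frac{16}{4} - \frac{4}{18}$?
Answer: $-2707624$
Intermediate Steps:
$Y = \frac{130}{3}$ ($Y = 18 - 6 \left(- \frac{16}{4} - \frac{4}{18}\right) = 18 - 6 \left(\left(-16\right) \frac{1}{4} - \frac{2}{9}\right) = 18 - 6 \left(-4 - \frac{2}{9}\right) = 18 - - \frac{76}{3} = 18 + \frac{76}{3} = \frac{130}{3} \approx 43.333$)
$\left(\left(Y \left(-7\right) - 29\right) + \left(768 - 2385\right)\right) \left(-524 + 1913\right) = \left(\left(\frac{130}{3} \left(-7\right) - 29\right) + \left(768 - 2385\right)\right) \left(-524 + 1913\right) = \left(\left(- \frac{910}{3} - 29\right) - 1617\right) 1389 = \left(- \frac{997}{3} - 1617\right) 1389 = \left(- \frac{5848}{3}\right) 1389 = -2707624$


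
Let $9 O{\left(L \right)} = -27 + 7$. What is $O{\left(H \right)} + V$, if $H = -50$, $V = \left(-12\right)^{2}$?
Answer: $\frac{1276}{9} \approx 141.78$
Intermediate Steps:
$V = 144$
$O{\left(L \right)} = - \frac{20}{9}$ ($O{\left(L \right)} = \frac{-27 + 7}{9} = \frac{1}{9} \left(-20\right) = - \frac{20}{9}$)
$O{\left(H \right)} + V = - \frac{20}{9} + 144 = \frac{1276}{9}$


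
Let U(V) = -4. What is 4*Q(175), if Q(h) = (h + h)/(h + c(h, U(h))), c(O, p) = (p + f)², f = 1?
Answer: 175/23 ≈ 7.6087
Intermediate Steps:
c(O, p) = (1 + p)² (c(O, p) = (p + 1)² = (1 + p)²)
Q(h) = 2*h/(9 + h) (Q(h) = (h + h)/(h + (1 - 4)²) = (2*h)/(h + (-3)²) = (2*h)/(h + 9) = (2*h)/(9 + h) = 2*h/(9 + h))
4*Q(175) = 4*(2*175/(9 + 175)) = 4*(2*175/184) = 4*(2*175*(1/184)) = 4*(175/92) = 175/23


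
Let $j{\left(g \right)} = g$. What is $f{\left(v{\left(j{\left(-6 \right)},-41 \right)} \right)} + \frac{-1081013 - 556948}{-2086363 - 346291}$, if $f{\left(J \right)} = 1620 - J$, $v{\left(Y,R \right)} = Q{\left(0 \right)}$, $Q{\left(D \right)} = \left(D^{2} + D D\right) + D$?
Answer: $\frac{3942537441}{2432654} \approx 1620.7$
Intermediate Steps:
$Q{\left(D \right)} = D + 2 D^{2}$ ($Q{\left(D \right)} = \left(D^{2} + D^{2}\right) + D = 2 D^{2} + D = D + 2 D^{2}$)
$v{\left(Y,R \right)} = 0$ ($v{\left(Y,R \right)} = 0 \left(1 + 2 \cdot 0\right) = 0 \left(1 + 0\right) = 0 \cdot 1 = 0$)
$f{\left(v{\left(j{\left(-6 \right)},-41 \right)} \right)} + \frac{-1081013 - 556948}{-2086363 - 346291} = \left(1620 - 0\right) + \frac{-1081013 - 556948}{-2086363 - 346291} = \left(1620 + 0\right) - \frac{1637961}{-2432654} = 1620 - - \frac{1637961}{2432654} = 1620 + \frac{1637961}{2432654} = \frac{3942537441}{2432654}$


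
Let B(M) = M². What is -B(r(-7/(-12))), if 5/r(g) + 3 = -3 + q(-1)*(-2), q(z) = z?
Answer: -25/16 ≈ -1.5625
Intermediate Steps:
r(g) = -5/4 (r(g) = 5/(-3 + (-3 - 1*(-2))) = 5/(-3 + (-3 + 2)) = 5/(-3 - 1) = 5/(-4) = 5*(-¼) = -5/4)
-B(r(-7/(-12))) = -(-5/4)² = -1*25/16 = -25/16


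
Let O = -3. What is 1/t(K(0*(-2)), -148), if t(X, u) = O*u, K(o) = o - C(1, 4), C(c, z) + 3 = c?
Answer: 1/444 ≈ 0.0022523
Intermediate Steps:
C(c, z) = -3 + c
K(o) = 2 + o (K(o) = o - (-3 + 1) = o - 1*(-2) = o + 2 = 2 + o)
t(X, u) = -3*u
1/t(K(0*(-2)), -148) = 1/(-3*(-148)) = 1/444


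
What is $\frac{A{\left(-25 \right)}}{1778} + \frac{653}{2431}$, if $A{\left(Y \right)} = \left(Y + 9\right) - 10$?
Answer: $\frac{548914}{2161159} \approx 0.25399$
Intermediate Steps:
$A{\left(Y \right)} = -1 + Y$ ($A{\left(Y \right)} = \left(9 + Y\right) - 10 = -1 + Y$)
$\frac{A{\left(-25 \right)}}{1778} + \frac{653}{2431} = \frac{-1 - 25}{1778} + \frac{653}{2431} = \left(-26\right) \frac{1}{1778} + 653 \cdot \frac{1}{2431} = - \frac{13}{889} + \frac{653}{2431} = \frac{548914}{2161159}$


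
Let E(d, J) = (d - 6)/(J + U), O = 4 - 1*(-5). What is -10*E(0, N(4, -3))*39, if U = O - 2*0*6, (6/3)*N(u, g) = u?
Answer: 2340/11 ≈ 212.73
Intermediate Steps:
N(u, g) = u/2
O = 9 (O = 4 + 5 = 9)
U = 9 (U = 9 - 2*0*6 = 9 + 0*6 = 9 + 0 = 9)
E(d, J) = (-6 + d)/(9 + J) (E(d, J) = (d - 6)/(J + 9) = (-6 + d)/(9 + J))
-10*E(0, N(4, -3))*39 = -10*(-6 + 0)/(9 + (½)*4)*39 = -10*(-6)/(9 + 2)*39 = -10*(-6)/11*39 = -10*(-6/11)*39 = (60/11)*39 = 2340/11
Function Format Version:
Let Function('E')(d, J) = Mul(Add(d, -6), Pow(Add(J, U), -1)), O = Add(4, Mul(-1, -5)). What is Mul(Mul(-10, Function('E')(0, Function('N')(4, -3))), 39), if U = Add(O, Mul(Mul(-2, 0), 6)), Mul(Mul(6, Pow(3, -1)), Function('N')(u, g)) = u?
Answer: Rational(2340, 11) ≈ 212.73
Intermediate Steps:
Function('N')(u, g) = Mul(Rational(1, 2), u)
O = 9 (O = Add(4, 5) = 9)
U = 9 (U = Add(9, Mul(Mul(-2, 0), 6)) = Add(9, Mul(0, 6)) = Add(9, 0) = 9)
Function('E')(d, J) = Mul(Pow(Add(9, J), -1), Add(-6, d)) (Function('E')(d, J) = Mul(Add(d, -6), Pow(Add(J, 9), -1)) = Mul(Add(-6, d), Pow(Add(9, J), -1)) = Mul(Pow(Add(9, J), -1), Add(-6, d)))
Mul(Mul(-10, Function('E')(0, Function('N')(4, -3))), 39) = Mul(Mul(-10, Mul(Pow(Add(9, Mul(Rational(1, 2), 4)), -1), Add(-6, 0))), 39) = Mul(Mul(-10, Mul(Pow(Add(9, 2), -1), -6)), 39) = Mul(Mul(-10, Mul(Pow(11, -1), -6)), 39) = Mul(Mul(-10, Mul(Rational(1, 11), -6)), 39) = Mul(Mul(-10, Rational(-6, 11)), 39) = Mul(Rational(60, 11), 39) = Rational(2340, 11)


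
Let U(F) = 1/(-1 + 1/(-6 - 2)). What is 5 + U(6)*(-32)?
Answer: 301/9 ≈ 33.444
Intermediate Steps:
U(F) = -8/9 (U(F) = 1/(-1 + 1/(-8)) = 1/(-1 - 1/8) = 1/(-9/8) = -8/9)
5 + U(6)*(-32) = 5 - 8/9*(-32) = 5 + 256/9 = 301/9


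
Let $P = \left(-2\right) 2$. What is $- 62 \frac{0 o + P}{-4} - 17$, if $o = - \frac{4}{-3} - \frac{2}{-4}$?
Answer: $-79$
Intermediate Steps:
$o = \frac{11}{6}$ ($o = \left(-4\right) \left(- \frac{1}{3}\right) - - \frac{1}{2} = \frac{4}{3} + \frac{1}{2} = \frac{11}{6} \approx 1.8333$)
$P = -4$
$- 62 \frac{0 o + P}{-4} - 17 = - 62 \frac{0 \cdot \frac{11}{6} - 4}{-4} - 17 = - 62 \left(- \frac{0 - 4}{4}\right) - 17 = - 62 \left(\left(- \frac{1}{4}\right) \left(-4\right)\right) - 17 = \left(-62\right) 1 - 17 = -62 - 17 = -79$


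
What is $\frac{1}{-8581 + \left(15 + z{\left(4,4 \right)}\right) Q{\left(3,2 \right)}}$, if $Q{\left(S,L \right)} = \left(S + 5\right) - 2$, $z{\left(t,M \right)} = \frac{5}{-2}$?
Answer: $- \frac{1}{8506} \approx -0.00011756$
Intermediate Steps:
$z{\left(t,M \right)} = - \frac{5}{2}$ ($z{\left(t,M \right)} = 5 \left(- \frac{1}{2}\right) = - \frac{5}{2}$)
$Q{\left(S,L \right)} = 3 + S$ ($Q{\left(S,L \right)} = \left(5 + S\right) - 2 = 3 + S$)
$\frac{1}{-8581 + \left(15 + z{\left(4,4 \right)}\right) Q{\left(3,2 \right)}} = \frac{1}{-8581 + \left(15 - \frac{5}{2}\right) \left(3 + 3\right)} = \frac{1}{-8581 + \frac{25}{2} \cdot 6} = \frac{1}{-8581 + 75} = \frac{1}{-8506} = - \frac{1}{8506}$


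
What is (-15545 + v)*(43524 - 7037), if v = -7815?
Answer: -852336320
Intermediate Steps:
(-15545 + v)*(43524 - 7037) = (-15545 - 7815)*(43524 - 7037) = -23360*36487 = -852336320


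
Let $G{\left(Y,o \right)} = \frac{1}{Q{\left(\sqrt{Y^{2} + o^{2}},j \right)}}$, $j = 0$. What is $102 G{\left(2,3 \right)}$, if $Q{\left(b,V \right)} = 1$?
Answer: $102$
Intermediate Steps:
$G{\left(Y,o \right)} = 1$ ($G{\left(Y,o \right)} = 1^{-1} = 1$)
$102 G{\left(2,3 \right)} = 102 \cdot 1 = 102$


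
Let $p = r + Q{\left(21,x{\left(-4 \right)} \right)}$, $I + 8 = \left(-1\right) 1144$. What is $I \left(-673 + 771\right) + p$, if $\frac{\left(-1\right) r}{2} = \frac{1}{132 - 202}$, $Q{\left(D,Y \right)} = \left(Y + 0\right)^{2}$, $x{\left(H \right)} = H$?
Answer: $- \frac{3950799}{35} \approx -1.1288 \cdot 10^{5}$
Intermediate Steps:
$I = -1152$ ($I = -8 - 1144 = -1152$)
$Q{\left(D,Y \right)} = Y^{2}$
$r = \frac{1}{35}$ ($r = - \frac{2}{132 - 202} = - \frac{2}{-70} = \left(-2\right) \left(- \frac{1}{70}\right) = \frac{1}{35} \approx 0.028571$)
$p = \frac{561}{35}$ ($p = \frac{1}{35} + \left(-4\right)^{2} = \frac{1}{35} + 16 = \frac{561}{35} \approx 16.029$)
$I \left(-673 + 771\right) + p = - 1152 \left(-673 + 771\right) + \frac{561}{35} = \left(-1152\right) 98 + \frac{561}{35} = -112896 + \frac{561}{35} = - \frac{3950799}{35}$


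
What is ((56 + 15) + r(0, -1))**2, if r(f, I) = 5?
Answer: 5776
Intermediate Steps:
((56 + 15) + r(0, -1))**2 = ((56 + 15) + 5)**2 = (71 + 5)**2 = 76**2 = 5776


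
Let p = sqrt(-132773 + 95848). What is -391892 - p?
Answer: -391892 - 5*I*sqrt(1477) ≈ -3.9189e+5 - 192.16*I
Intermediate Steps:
p = 5*I*sqrt(1477) (p = sqrt(-36925) = 5*I*sqrt(1477) ≈ 192.16*I)
-391892 - p = -391892 - 5*I*sqrt(1477)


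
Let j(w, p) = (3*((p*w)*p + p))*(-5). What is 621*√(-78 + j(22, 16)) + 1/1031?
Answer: 1/1031 + 1863*I*√9422 ≈ 0.00096993 + 1.8084e+5*I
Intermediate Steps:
j(w, p) = -15*p - 15*w*p² (j(w, p) = (3*(w*p² + p))*(-5) = (3*(p + w*p²))*(-5) = (3*p + 3*w*p²)*(-5) = -15*p - 15*w*p²)
621*√(-78 + j(22, 16)) + 1/1031 = 621*√(-78 - 15*16*(1 + 16*22)) + 1/1031 = 621*√(-78 - 15*16*(1 + 352)) + 1/1031 = 621*√(-78 - 15*16*353) + 1/1031 = 621*√(-78 - 84720) + 1/1031 = 621*√(-84798) + 1/1031 = 621*(3*I*√9422) + 1/1031 = 1863*I*√9422 + 1/1031 = 1/1031 + 1863*I*√9422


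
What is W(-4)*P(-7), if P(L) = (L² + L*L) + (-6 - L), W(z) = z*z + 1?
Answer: 1683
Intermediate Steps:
W(z) = 1 + z² (W(z) = z² + 1 = 1 + z²)
P(L) = -6 - L + 2*L² (P(L) = (L² + L²) + (-6 - L) = 2*L² + (-6 - L) = -6 - L + 2*L²)
W(-4)*P(-7) = (1 + (-4)²)*(-6 - 1*(-7) + 2*(-7)²) = (1 + 16)*(-6 + 7 + 2*49) = 17*(-6 + 7 + 98) = 17*99 = 1683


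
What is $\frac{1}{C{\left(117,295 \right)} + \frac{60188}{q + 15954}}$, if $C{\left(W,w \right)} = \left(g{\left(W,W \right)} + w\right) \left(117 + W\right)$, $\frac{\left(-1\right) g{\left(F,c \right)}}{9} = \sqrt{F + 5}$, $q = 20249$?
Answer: $\frac{26911613957}{1646809064373038} + \frac{821012517 \sqrt{122}}{1646809064373038} \approx 2.1848 \cdot 10^{-5}$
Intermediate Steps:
$g{\left(F,c \right)} = - 9 \sqrt{5 + F}$ ($g{\left(F,c \right)} = - 9 \sqrt{F + 5} = - 9 \sqrt{5 + F}$)
$C{\left(W,w \right)} = \left(117 + W\right) \left(w - 9 \sqrt{5 + W}\right)$ ($C{\left(W,w \right)} = \left(- 9 \sqrt{5 + W} + w\right) \left(117 + W\right) = \left(w - 9 \sqrt{5 + W}\right) \left(117 + W\right) = \left(117 + W\right) \left(w - 9 \sqrt{5 + W}\right)$)
$\frac{1}{C{\left(117,295 \right)} + \frac{60188}{q + 15954}} = \frac{1}{\left(- 1053 \sqrt{5 + 117} + 117 \cdot 295 + 117 \cdot 295 - 1053 \sqrt{5 + 117}\right) + \frac{60188}{20249 + 15954}} = \frac{1}{\left(- 1053 \sqrt{122} + 34515 + 34515 - 1053 \sqrt{122}\right) + \frac{60188}{36203}} = \frac{1}{\left(- 1053 \sqrt{122} + 34515 + 34515 - 1053 \sqrt{122}\right) + 60188 \cdot \frac{1}{36203}} = \frac{1}{\left(69030 - 2106 \sqrt{122}\right) + \frac{1468}{883}} = \frac{1}{\frac{60954958}{883} - 2106 \sqrt{122}}$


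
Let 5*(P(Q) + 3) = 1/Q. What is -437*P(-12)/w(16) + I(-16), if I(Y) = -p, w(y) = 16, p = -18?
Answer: 96377/960 ≈ 100.39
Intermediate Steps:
P(Q) = -3 + 1/(5*Q)
I(Y) = 18 (I(Y) = -1*(-18) = 18)
-437*P(-12)/w(16) + I(-16) = -437*(-3 + (⅕)/(-12))/16 + 18 = -437*(-3 + (⅕)*(-1/12))/16 + 18 = -437*(-3 - 1/60)/16 + 18 = -(-79097)/(60*16) + 18 = -437*(-181/960) + 18 = 79097/960 + 18 = 96377/960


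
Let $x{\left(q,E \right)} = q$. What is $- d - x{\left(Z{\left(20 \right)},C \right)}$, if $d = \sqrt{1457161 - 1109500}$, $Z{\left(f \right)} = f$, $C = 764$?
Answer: $-20 - 3 \sqrt{38629} \approx -609.63$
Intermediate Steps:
$d = 3 \sqrt{38629}$ ($d = \sqrt{347661} = 3 \sqrt{38629} \approx 589.63$)
$- d - x{\left(Z{\left(20 \right)},C \right)} = - 3 \sqrt{38629} - 20 = -20 - 3 \sqrt{38629}$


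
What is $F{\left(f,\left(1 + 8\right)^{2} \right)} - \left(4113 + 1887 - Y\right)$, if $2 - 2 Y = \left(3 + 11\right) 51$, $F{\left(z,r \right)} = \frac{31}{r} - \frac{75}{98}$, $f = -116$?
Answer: $- \frac{50456965}{7938} \approx -6356.4$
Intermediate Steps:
$F{\left(z,r \right)} = - \frac{75}{98} + \frac{31}{r}$ ($F{\left(z,r \right)} = \frac{31}{r} - \frac{75}{98} = - \frac{75}{98} + \frac{31}{r}$)
$Y = -356$ ($Y = 1 - \frac{\left(3 + 11\right) 51}{2} = 1 - \frac{14 \cdot 51}{2} = 1 - 357 = -356$)
$F{\left(f,\left(1 + 8\right)^{2} \right)} - \left(4113 + 1887 - Y\right) = \left(- \frac{75}{98} + \frac{31}{\left(1 + 8\right)^{2}}\right) - \left(4469 + 1887\right) = \left(- \frac{75}{98} + \frac{31}{9^{2}}\right) - 6356 = \left(- \frac{75}{98} + \frac{31}{81}\right) - 6356 = - \frac{3037}{7938} - 6356 = - \frac{50456965}{7938}$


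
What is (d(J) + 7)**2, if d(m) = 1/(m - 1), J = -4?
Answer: 1156/25 ≈ 46.240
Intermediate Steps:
d(m) = 1/(-1 + m)
(d(J) + 7)**2 = (1/(-1 - 4) + 7)**2 = (1/(-5) + 7)**2 = (-1/5 + 7)**2 = (34/5)**2 = 1156/25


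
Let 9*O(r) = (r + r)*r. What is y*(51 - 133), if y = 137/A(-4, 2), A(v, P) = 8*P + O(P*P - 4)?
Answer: -5617/8 ≈ -702.13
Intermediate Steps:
O(r) = 2*r**2/9 (O(r) = ((r + r)*r)/9 = ((2*r)*r)/9 = (2*r**2)/9 = 2*r**2/9)
A(v, P) = 8*P + 2*(-4 + P**2)**2/9 (A(v, P) = 8*P + 2*(P*P - 4)**2/9 = 8*P + 2*(P**2 - 4)**2/9 = 8*P + 2*(-4 + P**2)**2/9)
y = 137/16 (y = 137/(8*2 + 2*(-4 + 2**2)**2/9) = 137/(16 + 2*(-4 + 4)**2/9) = 137/(16 + (2/9)*0**2) = 137/(16 + (2/9)*0) = 137/(16 + 0) = 137/16 ≈ 8.5625)
y*(51 - 133) = 137*(51 - 133)/16 = (137/16)*(-82) = -5617/8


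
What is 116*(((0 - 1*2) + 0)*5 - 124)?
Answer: -15544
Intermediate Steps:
116*(((0 - 1*2) + 0)*5 - 124) = 116*(((0 - 2) + 0)*5 - 124) = 116*((-2 + 0)*5 - 124) = 116*(-2*5 - 124) = 116*(-10 - 124) = 116*(-134) = -15544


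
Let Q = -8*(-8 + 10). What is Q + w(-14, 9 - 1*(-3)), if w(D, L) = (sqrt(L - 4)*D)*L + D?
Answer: -30 - 336*sqrt(2) ≈ -505.18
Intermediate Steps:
Q = -16 (Q = -8*2 = -16)
w(D, L) = D + D*L*sqrt(-4 + L) (w(D, L) = (sqrt(-4 + L)*D)*L + D = (D*sqrt(-4 + L))*L + D = D*L*sqrt(-4 + L) + D = D + D*L*sqrt(-4 + L))
Q + w(-14, 9 - 1*(-3)) = -16 - 14*(1 + (9 - 1*(-3))*sqrt(-4 + (9 - 1*(-3)))) = -16 - 14*(1 + (9 + 3)*sqrt(-4 + (9 + 3))) = -16 - 14*(1 + 12*sqrt(-4 + 12)) = -16 - 14*(1 + 12*sqrt(8)) = -16 - 14*(1 + 12*(2*sqrt(2))) = -16 - 14*(1 + 24*sqrt(2)) = -16 + (-14 - 336*sqrt(2)) = -30 - 336*sqrt(2)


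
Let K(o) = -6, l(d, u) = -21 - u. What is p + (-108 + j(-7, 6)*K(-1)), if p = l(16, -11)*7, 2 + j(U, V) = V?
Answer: -202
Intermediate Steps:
j(U, V) = -2 + V
p = -70 (p = (-21 - 1*(-11))*7 = (-21 + 11)*7 = -10*7 = -70)
p + (-108 + j(-7, 6)*K(-1)) = -70 + (-108 + (-2 + 6)*(-6)) = -70 + (-108 + 4*(-6)) = -70 + (-108 - 24) = -70 - 132 = -202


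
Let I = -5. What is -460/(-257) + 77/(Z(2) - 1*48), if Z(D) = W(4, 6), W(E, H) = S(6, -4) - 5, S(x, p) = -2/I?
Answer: 22035/67591 ≈ 0.32600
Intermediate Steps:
S(x, p) = ⅖ (S(x, p) = -2/(-5) = -2*(-⅕) = ⅖)
W(E, H) = -23/5 (W(E, H) = ⅖ - 5 = -23/5)
Z(D) = -23/5
-460/(-257) + 77/(Z(2) - 1*48) = -460/(-257) + 77/(-23/5 - 1*48) = -460*(-1/257) + 77/(-23/5 - 48) = 460/257 + 77/(-263/5) = 460/257 + 77*(-5/263) = 460/257 - 385/263 = 22035/67591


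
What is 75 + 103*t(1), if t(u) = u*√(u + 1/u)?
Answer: 75 + 103*√2 ≈ 220.66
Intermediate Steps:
75 + 103*t(1) = 75 + 103*(1*√(1 + 1/1)) = 75 + 103*(1*√(1 + 1)) = 75 + 103*(1*√2) = 75 + 103*√2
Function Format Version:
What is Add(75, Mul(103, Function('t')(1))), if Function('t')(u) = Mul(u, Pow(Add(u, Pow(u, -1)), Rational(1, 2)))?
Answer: Add(75, Mul(103, Pow(2, Rational(1, 2)))) ≈ 220.66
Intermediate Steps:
Add(75, Mul(103, Function('t')(1))) = Add(75, Mul(103, Mul(1, Pow(Add(1, Pow(1, -1)), Rational(1, 2))))) = Add(75, Mul(103, Mul(1, Pow(Add(1, 1), Rational(1, 2))))) = Add(75, Mul(103, Mul(1, Pow(2, Rational(1, 2))))) = Add(75, Mul(103, Pow(2, Rational(1, 2))))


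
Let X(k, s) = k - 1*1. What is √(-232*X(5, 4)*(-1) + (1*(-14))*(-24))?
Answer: 4*√79 ≈ 35.553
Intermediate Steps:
X(k, s) = -1 + k (X(k, s) = k - 1 = -1 + k)
√(-232*X(5, 4)*(-1) + (1*(-14))*(-24)) = √(-232*(-1 + 5)*(-1) + (1*(-14))*(-24)) = √(-928*(-1) - 14*(-24)) = √(-232*(-4) + 336) = √(928 + 336) = √1264 = 4*√79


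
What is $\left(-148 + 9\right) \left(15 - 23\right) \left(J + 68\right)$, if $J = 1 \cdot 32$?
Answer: $111200$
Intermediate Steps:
$J = 32$
$\left(-148 + 9\right) \left(15 - 23\right) \left(J + 68\right) = \left(-148 + 9\right) \left(15 - 23\right) \left(32 + 68\right) = - 139 \left(\left(-8\right) 100\right) = \left(-139\right) \left(-800\right) = 111200$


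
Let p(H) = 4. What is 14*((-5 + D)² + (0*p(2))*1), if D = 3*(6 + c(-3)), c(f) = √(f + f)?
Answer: 1610 + 1092*I*√6 ≈ 1610.0 + 2674.8*I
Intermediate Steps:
c(f) = √2*√f (c(f) = √(2*f) = √2*√f)
D = 18 + 3*I*√6 (D = 3*(6 + √2*√(-3)) = 3*(6 + √2*(I*√3)) = 3*(6 + I*√6) = 18 + 3*I*√6 ≈ 18.0 + 7.3485*I)
14*((-5 + D)² + (0*p(2))*1) = 14*((-5 + (18 + 3*I*√6))² + (0*4)*1) = 14*((13 + 3*I*√6)² + 0*1) = 14*((13 + 3*I*√6)² + 0) = 14*(13 + 3*I*√6)²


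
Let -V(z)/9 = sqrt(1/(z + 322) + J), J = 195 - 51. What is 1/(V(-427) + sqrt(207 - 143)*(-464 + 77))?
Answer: -12040/37230483 + sqrt(1587495)/111691449 ≈ -0.00031211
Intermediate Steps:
J = 144
V(z) = -9*sqrt(144 + 1/(322 + z)) (V(z) = -9*sqrt(1/(z + 322) + 144) = -9*sqrt(1/(322 + z) + 144) = -9*sqrt(144 + 1/(322 + z)))
1/(V(-427) + sqrt(207 - 143)*(-464 + 77)) = 1/(-9*sqrt(15119)*sqrt(-1/(322 - 427)) + sqrt(207 - 143)*(-464 + 77)) = 1/(-9*sqrt(15119)*sqrt(-1/(-105)) + sqrt(64)*(-387)) = 1/(-9*sqrt(1587495)/105 + 8*(-387)) = 1/(-3*sqrt(1587495)/35 - 3096) = 1/(-3096 - 3*sqrt(1587495)/35)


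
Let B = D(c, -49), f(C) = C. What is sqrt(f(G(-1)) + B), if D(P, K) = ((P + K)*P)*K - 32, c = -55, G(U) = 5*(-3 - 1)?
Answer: 6*I*sqrt(7787) ≈ 529.46*I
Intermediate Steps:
G(U) = -20 (G(U) = 5*(-4) = -20)
D(P, K) = -32 + K*P*(K + P) (D(P, K) = ((K + P)*P)*K - 32 = (P*(K + P))*K - 32 = K*P*(K + P) - 32 = -32 + K*P*(K + P))
B = -280312 (B = -32 - 49*(-55)**2 - 55*(-49)**2 = -32 - 49*3025 - 55*2401 = -32 - 148225 - 132055 = -280312)
sqrt(f(G(-1)) + B) = sqrt(-20 - 280312) = sqrt(-280332) = 6*I*sqrt(7787)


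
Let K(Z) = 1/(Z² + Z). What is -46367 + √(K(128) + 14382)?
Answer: -46367 + √61268700930/2064 ≈ -46247.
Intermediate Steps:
K(Z) = 1/(Z + Z²)
-46367 + √(K(128) + 14382) = -46367 + √(1/(128*(1 + 128)) + 14382) = -46367 + √((1/128)/129 + 14382) = -46367 + √((1/128)*(1/129) + 14382) = -46367 + √(1/16512 + 14382) = -46367 + √(237475585/16512) = -46367 + √61268700930/2064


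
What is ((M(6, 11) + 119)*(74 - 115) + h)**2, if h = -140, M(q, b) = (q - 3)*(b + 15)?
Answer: 67519089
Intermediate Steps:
M(q, b) = (-3 + q)*(15 + b)
((M(6, 11) + 119)*(74 - 115) + h)**2 = (((-45 - 3*11 + 15*6 + 11*6) + 119)*(74 - 115) - 140)**2 = (((-45 - 33 + 90 + 66) + 119)*(-41) - 140)**2 = ((78 + 119)*(-41) - 140)**2 = (197*(-41) - 140)**2 = (-8077 - 140)**2 = (-8217)**2 = 67519089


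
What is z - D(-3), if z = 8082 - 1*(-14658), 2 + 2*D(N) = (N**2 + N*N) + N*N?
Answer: 45455/2 ≈ 22728.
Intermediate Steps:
D(N) = -1 + 3*N**2/2 (D(N) = -1 + ((N**2 + N*N) + N*N)/2 = -1 + ((N**2 + N**2) + N**2)/2 = -1 + (2*N**2 + N**2)/2 = -1 + (3*N**2)/2 = -1 + 3*N**2/2)
z = 22740 (z = 8082 + 14658 = 22740)
z - D(-3) = 22740 - (-1 + (3/2)*(-3)**2) = 22740 - (-1 + (3/2)*9) = 22740 - (-1 + 27/2) = 22740 - 1*25/2 = 22740 - 25/2 = 45455/2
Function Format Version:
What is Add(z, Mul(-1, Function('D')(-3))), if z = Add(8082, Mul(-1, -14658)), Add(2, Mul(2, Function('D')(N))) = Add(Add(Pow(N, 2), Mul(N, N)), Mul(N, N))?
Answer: Rational(45455, 2) ≈ 22728.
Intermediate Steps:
Function('D')(N) = Add(-1, Mul(Rational(3, 2), Pow(N, 2))) (Function('D')(N) = Add(-1, Mul(Rational(1, 2), Add(Add(Pow(N, 2), Mul(N, N)), Mul(N, N)))) = Add(-1, Mul(Rational(1, 2), Add(Add(Pow(N, 2), Pow(N, 2)), Pow(N, 2)))) = Add(-1, Mul(Rational(1, 2), Add(Mul(2, Pow(N, 2)), Pow(N, 2)))) = Add(-1, Mul(Rational(1, 2), Mul(3, Pow(N, 2)))) = Add(-1, Mul(Rational(3, 2), Pow(N, 2))))
z = 22740 (z = Add(8082, 14658) = 22740)
Add(z, Mul(-1, Function('D')(-3))) = Add(22740, Mul(-1, Add(-1, Mul(Rational(3, 2), Pow(-3, 2))))) = Add(22740, Mul(-1, Add(-1, Mul(Rational(3, 2), 9)))) = Add(22740, Mul(-1, Add(-1, Rational(27, 2)))) = Add(22740, Mul(-1, Rational(25, 2))) = Add(22740, Rational(-25, 2)) = Rational(45455, 2)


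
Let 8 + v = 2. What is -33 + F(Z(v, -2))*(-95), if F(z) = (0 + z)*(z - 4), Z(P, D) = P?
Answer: -5733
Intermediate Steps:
v = -6 (v = -8 + 2 = -6)
F(z) = z*(-4 + z)
-33 + F(Z(v, -2))*(-95) = -33 - 6*(-4 - 6)*(-95) = -33 - 6*(-10)*(-95) = -33 + 60*(-95) = -33 - 5700 = -5733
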